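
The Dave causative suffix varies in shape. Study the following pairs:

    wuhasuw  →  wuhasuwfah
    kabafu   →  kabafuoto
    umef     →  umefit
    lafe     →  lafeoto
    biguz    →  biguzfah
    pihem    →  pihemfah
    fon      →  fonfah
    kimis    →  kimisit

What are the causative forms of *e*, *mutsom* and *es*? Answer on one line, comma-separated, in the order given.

The pattern is voicing of the final sound: -it when the stem ends in a voiceless consonant (*umef*, *kimis*); -fah when the stem ends in a voiced consonant (*wuhasuw*, *biguz*, *pihem*, *fon*); -oto when the stem ends in a vowel (*kabafu*, *lafe*).
The final sound of *e* is /e/, which is a vowel, so the suffix is -oto, giving *eoto*.
*mutsom*: final sound = /m/, a voiced consonant → -fah → *mutsomfah*.
Since the final sound of *es* is /s/ (a voiceless consonant), it takes -it, giving *esit*.

eoto, mutsomfah, esit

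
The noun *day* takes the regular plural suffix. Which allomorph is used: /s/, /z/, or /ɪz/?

The stem *day* ends in a voiced non-sibilant sound.
The plural suffix surfaces as /ɪz/ after sibilants, /s/ after other voiceless consonants, and /z/ after other voiced sounds.
So the plural -s on *day* is pronounced /z/.

/z/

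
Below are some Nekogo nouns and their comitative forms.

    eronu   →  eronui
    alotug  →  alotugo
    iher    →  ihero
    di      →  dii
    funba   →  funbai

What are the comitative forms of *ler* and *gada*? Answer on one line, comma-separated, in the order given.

lero, gadai

The alternation tracks the final sound of the stem — -o when the stem ends in a consonant (*alotug*, *iher*); -i when the stem ends in a vowel (*eronu*, *di*, *funba*).
*ler* — final sound /r/ (a consonant) → -o → *lero*.
Since the final sound of *gada* is /a/ (a vowel), it takes -i, giving *gadai*.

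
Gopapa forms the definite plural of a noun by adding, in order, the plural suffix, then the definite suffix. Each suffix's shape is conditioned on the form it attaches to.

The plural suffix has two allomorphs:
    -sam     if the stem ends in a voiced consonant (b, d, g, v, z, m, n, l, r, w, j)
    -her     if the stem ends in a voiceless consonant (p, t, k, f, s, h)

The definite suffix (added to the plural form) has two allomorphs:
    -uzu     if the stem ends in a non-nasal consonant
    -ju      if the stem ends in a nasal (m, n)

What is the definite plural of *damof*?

*damof*: final consonant = /f/, voiceless → -her → *damofher*.
The plural form *damofher* — final consonant /r/ (non-nasal) → -uzu → *damofheruzu*.

damofheruzu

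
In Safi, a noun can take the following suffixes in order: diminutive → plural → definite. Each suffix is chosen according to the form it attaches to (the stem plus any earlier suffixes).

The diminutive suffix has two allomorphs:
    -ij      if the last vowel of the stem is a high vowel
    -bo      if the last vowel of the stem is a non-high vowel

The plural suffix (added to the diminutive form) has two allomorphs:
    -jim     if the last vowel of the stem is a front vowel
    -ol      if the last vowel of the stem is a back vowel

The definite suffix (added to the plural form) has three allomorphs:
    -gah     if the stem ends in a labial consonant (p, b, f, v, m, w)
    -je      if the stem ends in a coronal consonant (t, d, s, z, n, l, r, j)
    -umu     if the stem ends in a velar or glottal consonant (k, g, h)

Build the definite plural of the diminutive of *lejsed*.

*lejsed*: last vowel = /e/, a non-high vowel → -bo → *lejsedbo*.
Since the last vowel of the diminutive form *lejsedbo* is /o/ (a back vowel), it takes -ol, giving *lejsedbool*.
The plural form *lejsedbool* — final consonant /l/ (coronal) → -je → *lejsedboolje*.

lejsedboolje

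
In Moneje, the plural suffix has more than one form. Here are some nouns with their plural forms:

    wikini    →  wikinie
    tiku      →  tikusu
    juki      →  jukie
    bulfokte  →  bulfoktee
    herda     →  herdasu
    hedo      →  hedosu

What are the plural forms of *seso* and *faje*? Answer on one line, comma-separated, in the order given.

The pattern is front/back vowel harmony: -e when the last vowel of the stem is a front vowel (*wikini*, *juki*, *bulfokte*); -su when the last vowel of the stem is a back vowel (*tiku*, *herda*, *hedo*).
*seso* — last vowel /o/ (a back vowel) → -su → *sesosu*.
*faje*: last vowel = /e/, a front vowel → -e → *fajee*.

sesosu, fajee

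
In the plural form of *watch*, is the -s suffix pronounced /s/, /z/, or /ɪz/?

The stem *watch* ends in a sibilant (/s, z, ʃ, ʒ, tʃ, dʒ/).
The plural suffix surfaces as /ɪz/ after sibilants, /s/ after other voiceless consonants, and /z/ after other voiced sounds.
So the plural -s on *watch* is pronounced /ɪz/.

/ɪz/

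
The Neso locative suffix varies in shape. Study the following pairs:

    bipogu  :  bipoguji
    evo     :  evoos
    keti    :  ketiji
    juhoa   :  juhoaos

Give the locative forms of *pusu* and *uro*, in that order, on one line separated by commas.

The pattern is height harmony: -ji when the last vowel of the stem is a high vowel (*bipogu*, *keti*); -os when the last vowel of the stem is a non-high vowel (*evo*, *juhoa*).
Since the last vowel of *pusu* is /u/ (a high vowel), it takes -ji, giving *pusuji*.
*uro*: last vowel = /o/, a non-high vowel → -os → *uroos*.

pusuji, uroos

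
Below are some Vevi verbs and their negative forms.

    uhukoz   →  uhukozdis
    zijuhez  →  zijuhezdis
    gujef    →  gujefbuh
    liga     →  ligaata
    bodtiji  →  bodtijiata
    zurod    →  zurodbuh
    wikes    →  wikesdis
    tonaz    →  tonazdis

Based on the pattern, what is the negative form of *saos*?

saosdis

The pattern is sibilance of the final sound: -dis when the stem ends in a sibilant (*uhukoz*, *zijuhez*, *wikes*, *tonaz*); -buh when the stem ends in a non-sibilant consonant (*gujef*, *zurod*); -ata when the stem ends in a vowel (*liga*, *bodtiji*).
The final sound of *saos* is /s/, which is a sibilant, so the suffix is -dis, giving *saosdis*.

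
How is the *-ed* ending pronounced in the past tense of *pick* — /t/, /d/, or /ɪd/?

The stem *pick* ends in a voiceless consonant other than /t/.
The -ed suffix is realized as /ɪd/ after /t, d/; as /t/ after other voiceless consonants; and as /d/ after other voiced sounds.
So -ed on *pick* is pronounced /t/.

/t/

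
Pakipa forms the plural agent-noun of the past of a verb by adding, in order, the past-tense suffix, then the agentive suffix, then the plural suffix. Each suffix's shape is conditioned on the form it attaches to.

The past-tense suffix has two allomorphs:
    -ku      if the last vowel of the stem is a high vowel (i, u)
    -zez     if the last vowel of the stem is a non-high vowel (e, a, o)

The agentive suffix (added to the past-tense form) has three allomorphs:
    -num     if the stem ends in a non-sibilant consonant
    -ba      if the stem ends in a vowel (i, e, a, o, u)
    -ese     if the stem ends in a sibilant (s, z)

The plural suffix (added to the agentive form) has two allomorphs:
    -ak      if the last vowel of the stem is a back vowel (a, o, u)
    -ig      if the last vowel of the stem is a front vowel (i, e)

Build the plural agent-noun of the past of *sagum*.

Since the last vowel of *sagum* is /u/ (a high vowel), it takes -ku, giving *sagumku*.
The past-tense form *sagumku* — final sound /u/ (a vowel) → -ba → *sagumkuba*.
The last vowel of the agentive form *sagumkuba* is /a/, which is a back vowel, so the plural suffix is -ak, giving *sagumkubaak*.

sagumkubaak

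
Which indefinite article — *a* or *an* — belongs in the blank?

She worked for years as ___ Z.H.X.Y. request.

a

The indefinite article is chosen by the initial *sound* of the following word, not its spelling.
The initialism *Z.H.X.Y.* is read letter by letter; the first letter, Z, is pronounced /ziː/, which begins with a consonant sound.
So the article is *a*: She worked for years as a Z.H.X.Y. request.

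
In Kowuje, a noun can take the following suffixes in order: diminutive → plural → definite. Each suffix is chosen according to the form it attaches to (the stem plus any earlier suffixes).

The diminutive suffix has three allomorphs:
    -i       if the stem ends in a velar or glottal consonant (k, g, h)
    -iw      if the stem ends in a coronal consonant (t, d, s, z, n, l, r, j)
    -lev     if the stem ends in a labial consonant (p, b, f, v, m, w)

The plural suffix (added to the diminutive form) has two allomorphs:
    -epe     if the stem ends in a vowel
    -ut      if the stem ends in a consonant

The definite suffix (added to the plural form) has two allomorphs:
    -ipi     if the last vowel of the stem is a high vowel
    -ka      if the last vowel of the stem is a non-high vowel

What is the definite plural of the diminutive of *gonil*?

goniliwutipi

*gonil*: final consonant = /l/, coronal → -iw → *goniliw*.
The final sound of the diminutive form *goniliw* is /w/, which is a consonant, so the plural suffix is -ut, giving *goniliwut*.
The plural form *goniliwut* — last vowel /u/ (a high vowel) → -ipi → *goniliwutipi*.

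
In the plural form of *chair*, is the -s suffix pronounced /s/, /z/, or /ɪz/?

/z/

The stem *chair* ends in a voiced non-sibilant sound.
The plural suffix surfaces as /ɪz/ after sibilants, /s/ after other voiceless consonants, and /z/ after other voiced sounds.
So the plural -s on *chair* is pronounced /z/.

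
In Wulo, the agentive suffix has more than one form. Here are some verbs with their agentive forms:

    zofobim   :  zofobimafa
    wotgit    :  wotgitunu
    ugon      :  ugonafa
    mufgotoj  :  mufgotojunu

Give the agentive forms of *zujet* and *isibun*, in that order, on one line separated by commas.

zujetunu, isibunafa

The suffix is conditioned by the final consonant: -afa when the stem ends in a nasal (*zofobim*, *ugon*); -unu when the stem ends in a non-nasal consonant (*wotgit*, *mufgotoj*).
*zujet*: final consonant = /t/, non-nasal → -unu → *zujetunu*.
Since the final consonant of *isibun* is /n/ (a nasal), it takes -afa, giving *isibunafa*.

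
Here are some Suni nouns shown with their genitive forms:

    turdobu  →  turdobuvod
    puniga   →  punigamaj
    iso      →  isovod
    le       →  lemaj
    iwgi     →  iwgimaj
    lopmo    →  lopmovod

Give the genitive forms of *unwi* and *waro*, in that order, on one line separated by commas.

unwimaj, warovod

Looking at the last vowel of each stem: -vod when the last vowel of the stem is a rounded vowel (*turdobu*, *iso*, *lopmo*); -maj when the last vowel of the stem is an unrounded vowel (*puniga*, *le*, *iwgi*).
The last vowel of *unwi* is /i/, which is an unrounded vowel, so the suffix is -maj, giving *unwimaj*.
Since the last vowel of *waro* is /o/ (a rounded vowel), it takes -vod, giving *warovod*.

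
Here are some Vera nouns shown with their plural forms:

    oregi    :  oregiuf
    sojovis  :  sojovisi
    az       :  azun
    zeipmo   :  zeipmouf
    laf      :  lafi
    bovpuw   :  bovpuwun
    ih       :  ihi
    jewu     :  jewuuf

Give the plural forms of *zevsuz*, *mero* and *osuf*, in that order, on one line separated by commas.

zevsuzun, merouf, osufi

The pattern is voicing of the final sound: -i when the stem ends in a voiceless consonant (*sojovis*, *laf*, *ih*); -un when the stem ends in a voiced consonant (*az*, *bovpuw*); -uf when the stem ends in a vowel (*oregi*, *zeipmo*, *jewu*).
*zevsuz* — final sound /z/ (a voiced consonant) → -un → *zevsuzun*.
*mero*: final sound = /o/, a vowel → -uf → *merouf*.
*osuf* — final sound /f/ (a voiceless consonant) → -i → *osufi*.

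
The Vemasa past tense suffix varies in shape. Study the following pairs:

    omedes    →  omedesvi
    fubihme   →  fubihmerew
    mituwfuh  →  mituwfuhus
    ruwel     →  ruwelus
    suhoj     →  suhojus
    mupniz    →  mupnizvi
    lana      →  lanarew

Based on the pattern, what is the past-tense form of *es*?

esvi

Looking at the final sound of each stem: -vi when the stem ends in a sibilant (*omedes*, *mupniz*); -us when the stem ends in a non-sibilant consonant (*mituwfuh*, *ruwel*, *suhoj*); -rew when the stem ends in a vowel (*fubihme*, *lana*).
*es*: final sound = /s/, a sibilant → -vi → *esvi*.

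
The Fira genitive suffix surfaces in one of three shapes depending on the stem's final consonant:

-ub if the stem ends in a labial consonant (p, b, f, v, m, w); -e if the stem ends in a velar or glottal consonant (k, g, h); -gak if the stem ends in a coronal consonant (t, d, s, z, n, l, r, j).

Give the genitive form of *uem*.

uemub

Since the final consonant of *uem* is /m/ (labial), it takes -ub, giving *uemub*.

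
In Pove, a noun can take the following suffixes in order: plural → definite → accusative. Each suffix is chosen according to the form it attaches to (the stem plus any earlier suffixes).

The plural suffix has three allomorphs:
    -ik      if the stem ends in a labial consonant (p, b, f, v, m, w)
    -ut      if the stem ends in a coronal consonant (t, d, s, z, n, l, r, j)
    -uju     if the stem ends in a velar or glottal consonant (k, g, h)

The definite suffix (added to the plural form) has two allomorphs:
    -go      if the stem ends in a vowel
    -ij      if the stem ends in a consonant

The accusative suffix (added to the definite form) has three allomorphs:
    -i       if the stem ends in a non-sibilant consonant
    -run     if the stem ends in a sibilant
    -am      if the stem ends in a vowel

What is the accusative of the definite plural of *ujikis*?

ujikisutiji

The final consonant of *ujikis* is /s/, which is coronal, so the plural suffix is -ut, giving *ujikisut*.
The final sound of the plural form *ujikisut* is /t/, which is a consonant, so the definite suffix is -ij, giving *ujikisutij*.
The definite form *ujikisutij* — final sound /j/ (a non-sibilant consonant) → -i → *ujikisutiji*.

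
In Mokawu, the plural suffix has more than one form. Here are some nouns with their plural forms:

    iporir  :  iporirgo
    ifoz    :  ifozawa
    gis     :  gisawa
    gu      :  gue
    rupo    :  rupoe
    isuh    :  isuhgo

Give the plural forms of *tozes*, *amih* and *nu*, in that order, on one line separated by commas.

tozesawa, amihgo, nue

Looking at the final sound of each stem: -awa when the stem ends in a sibilant (*ifoz*, *gis*); -go when the stem ends in a non-sibilant consonant (*iporir*, *isuh*); -e when the stem ends in a vowel (*gu*, *rupo*).
*tozes*: final sound = /s/, a sibilant → -awa → *tozesawa*.
*amih* — final sound /h/ (a non-sibilant consonant) → -go → *amihgo*.
Since the final sound of *nu* is /u/ (a vowel), it takes -e, giving *nue*.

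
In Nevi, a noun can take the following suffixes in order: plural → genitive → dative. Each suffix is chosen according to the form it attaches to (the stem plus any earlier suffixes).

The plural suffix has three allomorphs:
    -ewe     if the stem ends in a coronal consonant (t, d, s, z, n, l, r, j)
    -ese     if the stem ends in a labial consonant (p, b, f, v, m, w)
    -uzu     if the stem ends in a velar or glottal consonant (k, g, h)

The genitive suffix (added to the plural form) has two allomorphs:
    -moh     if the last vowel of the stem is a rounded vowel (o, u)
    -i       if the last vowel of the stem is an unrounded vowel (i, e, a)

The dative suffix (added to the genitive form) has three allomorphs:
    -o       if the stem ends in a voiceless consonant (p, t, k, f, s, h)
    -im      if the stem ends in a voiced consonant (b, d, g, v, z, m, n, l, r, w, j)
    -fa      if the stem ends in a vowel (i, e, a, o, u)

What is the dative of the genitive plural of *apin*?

*apin*: final consonant = /n/, coronal → -ewe → *apinewe*.
The last vowel of the plural form *apinewe* is /e/, which is an unrounded vowel, so the genitive suffix is -i, giving *apinewei*.
The final sound of the genitive form *apinewei* is /i/, which is a vowel, so the dative suffix is -fa, giving *apineweifa*.

apineweifa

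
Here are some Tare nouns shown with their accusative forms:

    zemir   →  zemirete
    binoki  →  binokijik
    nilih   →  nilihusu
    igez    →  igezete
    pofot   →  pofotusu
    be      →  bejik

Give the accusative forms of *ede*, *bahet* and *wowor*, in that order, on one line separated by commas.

edejik, bahetusu, woworete

Looking at the final sound of each stem: -usu when the stem ends in a voiceless consonant (*nilih*, *pofot*); -ete when the stem ends in a voiced consonant (*zemir*, *igez*); -jik when the stem ends in a vowel (*binoki*, *be*).
*ede* — final sound /e/ (a vowel) → -jik → *edejik*.
*bahet* — final sound /t/ (a voiceless consonant) → -usu → *bahetusu*.
Since the final sound of *wowor* is /r/ (a voiced consonant), it takes -ete, giving *woworete*.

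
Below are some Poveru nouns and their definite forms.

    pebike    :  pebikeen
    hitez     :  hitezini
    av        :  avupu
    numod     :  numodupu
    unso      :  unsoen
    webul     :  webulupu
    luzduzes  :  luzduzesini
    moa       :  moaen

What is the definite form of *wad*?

wadupu

The alternation tracks the final sound of the stem — -ini when the stem ends in a sibilant (*hitez*, *luzduzes*); -upu when the stem ends in a non-sibilant consonant (*av*, *numod*, *webul*); -en when the stem ends in a vowel (*pebike*, *unso*, *moa*).
The final sound of *wad* is /d/, which is a non-sibilant consonant, so the suffix is -upu, giving *wadupu*.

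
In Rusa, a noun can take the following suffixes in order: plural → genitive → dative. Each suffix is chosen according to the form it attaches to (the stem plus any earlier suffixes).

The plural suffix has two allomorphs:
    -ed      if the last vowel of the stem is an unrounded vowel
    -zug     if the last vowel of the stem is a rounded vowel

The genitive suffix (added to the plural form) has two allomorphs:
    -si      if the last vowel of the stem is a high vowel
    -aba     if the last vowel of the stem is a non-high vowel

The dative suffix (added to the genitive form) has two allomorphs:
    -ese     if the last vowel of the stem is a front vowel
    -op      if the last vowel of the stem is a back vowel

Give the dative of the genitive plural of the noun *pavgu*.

The last vowel of *pavgu* is /u/, which is a rounded vowel, so the plural suffix is -zug, giving *pavguzug*.
The plural form *pavguzug* — last vowel /u/ (a high vowel) → -si → *pavguzugsi*.
The genitive form *pavguzugsi* — last vowel /i/ (a front vowel) → -ese → *pavguzugsiese*.

pavguzugsiese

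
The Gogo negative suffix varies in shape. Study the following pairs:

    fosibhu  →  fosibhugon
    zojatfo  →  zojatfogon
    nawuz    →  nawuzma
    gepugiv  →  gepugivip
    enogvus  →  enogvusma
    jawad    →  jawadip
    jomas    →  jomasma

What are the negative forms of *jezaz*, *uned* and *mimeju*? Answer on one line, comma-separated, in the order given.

jezazma, unedip, mimejugon

Looking at the final sound of each stem: -ma when the stem ends in a sibilant (*nawuz*, *enogvus*, *jomas*); -ip when the stem ends in a non-sibilant consonant (*gepugiv*, *jawad*); -gon when the stem ends in a vowel (*fosibhu*, *zojatfo*).
The final sound of *jezaz* is /z/, which is a sibilant, so the suffix is -ma, giving *jezazma*.
*uned* — final sound /d/ (a non-sibilant consonant) → -ip → *unedip*.
*mimeju*: final sound = /u/, a vowel → -gon → *mimejugon*.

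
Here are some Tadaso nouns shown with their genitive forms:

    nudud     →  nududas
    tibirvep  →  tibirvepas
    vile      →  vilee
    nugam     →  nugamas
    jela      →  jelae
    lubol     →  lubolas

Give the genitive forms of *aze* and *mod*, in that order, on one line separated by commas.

The alternation tracks the final sound of the stem — -as when the stem ends in a consonant (*nudud*, *tibirvep*, *nugam*, *lubol*); -e when the stem ends in a vowel (*vile*, *jela*).
The final sound of *aze* is /e/, which is a vowel, so the suffix is -e, giving *azee*.
*mod*: final sound = /d/, a consonant → -as → *modas*.

azee, modas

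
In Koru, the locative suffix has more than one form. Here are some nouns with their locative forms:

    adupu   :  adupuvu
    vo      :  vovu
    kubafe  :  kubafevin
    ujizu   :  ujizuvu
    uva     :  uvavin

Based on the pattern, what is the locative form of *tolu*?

The pattern is rounding harmony: -vu when the last vowel of the stem is a rounded vowel (*adupu*, *vo*, *ujizu*); -vin when the last vowel of the stem is an unrounded vowel (*kubafe*, *uva*).
*tolu*: last vowel = /u/, a rounded vowel → -vu → *toluvu*.

toluvu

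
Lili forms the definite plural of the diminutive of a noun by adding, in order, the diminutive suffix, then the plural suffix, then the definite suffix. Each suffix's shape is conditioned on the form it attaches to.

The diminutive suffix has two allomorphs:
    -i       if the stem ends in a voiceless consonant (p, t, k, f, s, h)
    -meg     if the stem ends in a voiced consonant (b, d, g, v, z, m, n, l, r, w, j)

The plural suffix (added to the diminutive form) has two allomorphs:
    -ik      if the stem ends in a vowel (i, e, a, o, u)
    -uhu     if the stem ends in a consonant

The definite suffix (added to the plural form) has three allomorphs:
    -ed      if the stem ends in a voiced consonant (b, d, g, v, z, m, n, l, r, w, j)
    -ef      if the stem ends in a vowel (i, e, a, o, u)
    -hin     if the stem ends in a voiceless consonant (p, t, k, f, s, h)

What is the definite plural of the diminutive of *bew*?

*bew* — final consonant /w/ (voiced) → -meg → *bewmeg*.
Since the final sound of the diminutive form *bewmeg* is /g/ (a consonant), it takes -uhu, giving *bewmeguhu*.
The final sound of the plural form *bewmeguhu* is /u/, which is a vowel, so the definite suffix is -ef, giving *bewmeguhuef*.

bewmeguhuef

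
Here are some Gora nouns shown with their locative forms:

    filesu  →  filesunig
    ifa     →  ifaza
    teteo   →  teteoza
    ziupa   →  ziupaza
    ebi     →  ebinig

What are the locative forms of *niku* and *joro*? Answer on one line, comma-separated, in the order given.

Looking at the last vowel of each stem: -nig when the last vowel of the stem is a high vowel (*filesu*, *ebi*); -za when the last vowel of the stem is a non-high vowel (*ifa*, *teteo*, *ziupa*).
*niku* — last vowel /u/ (a high vowel) → -nig → *nikunig*.
The last vowel of *joro* is /o/, which is a non-high vowel, so the suffix is -za, giving *joroza*.

nikunig, joroza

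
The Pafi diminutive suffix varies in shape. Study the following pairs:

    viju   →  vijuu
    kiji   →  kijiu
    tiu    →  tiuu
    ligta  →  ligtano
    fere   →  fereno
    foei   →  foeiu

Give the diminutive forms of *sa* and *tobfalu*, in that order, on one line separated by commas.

sano, tobfaluu

The pattern is height harmony: -u when the last vowel of the stem is a high vowel (*viju*, *kiji*, *tiu*, *foei*); -no when the last vowel of the stem is a non-high vowel (*ligta*, *fere*).
*sa*: last vowel = /a/, a non-high vowel → -no → *sano*.
*tobfalu*: last vowel = /u/, a high vowel → -u → *tobfaluu*.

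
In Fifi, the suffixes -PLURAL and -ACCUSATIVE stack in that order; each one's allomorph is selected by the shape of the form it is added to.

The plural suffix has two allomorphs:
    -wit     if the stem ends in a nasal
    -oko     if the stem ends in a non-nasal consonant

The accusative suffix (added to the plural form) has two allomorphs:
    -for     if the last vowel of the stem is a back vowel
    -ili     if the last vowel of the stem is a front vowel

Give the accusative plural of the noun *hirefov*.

Since the final consonant of *hirefov* is /v/ (non-nasal), it takes -oko, giving *hirefovoko*.
Since the last vowel of the plural form *hirefovoko* is /o/ (a back vowel), it takes -for, giving *hirefovokofor*.

hirefovokofor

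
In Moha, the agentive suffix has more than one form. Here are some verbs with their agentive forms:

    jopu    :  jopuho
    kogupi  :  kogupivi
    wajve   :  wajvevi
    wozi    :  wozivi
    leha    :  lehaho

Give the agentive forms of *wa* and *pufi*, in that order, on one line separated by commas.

The pattern is front/back vowel harmony: -vi when the last vowel of the stem is a front vowel (*kogupi*, *wajve*, *wozi*); -ho when the last vowel of the stem is a back vowel (*jopu*, *leha*).
Since the last vowel of *wa* is /a/ (a back vowel), it takes -ho, giving *waho*.
*pufi* — last vowel /i/ (a front vowel) → -vi → *pufivi*.

waho, pufivi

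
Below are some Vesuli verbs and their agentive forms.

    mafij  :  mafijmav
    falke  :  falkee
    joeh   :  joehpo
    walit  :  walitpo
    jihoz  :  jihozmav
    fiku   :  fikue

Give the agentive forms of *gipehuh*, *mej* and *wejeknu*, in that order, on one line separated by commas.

gipehuhpo, mejmav, wejeknue

Looking at the final sound of each stem: -po when the stem ends in a voiceless consonant (*joeh*, *walit*); -mav when the stem ends in a voiced consonant (*mafij*, *jihoz*); -e when the stem ends in a vowel (*falke*, *fiku*).
Since the final sound of *gipehuh* is /h/ (a voiceless consonant), it takes -po, giving *gipehuhpo*.
The final sound of *mej* is /j/, which is a voiced consonant, so the suffix is -mav, giving *mejmav*.
*wejeknu* — final sound /u/ (a vowel) → -e → *wejeknue*.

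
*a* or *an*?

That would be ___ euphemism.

The indefinite article is chosen by the initial *sound* of the following word, not its spelling.
*euphemism* begins with the sound /juː/ (eu pronounced /juː/) — a consonant sound.
So the article is *a*: That would be a euphemism.

a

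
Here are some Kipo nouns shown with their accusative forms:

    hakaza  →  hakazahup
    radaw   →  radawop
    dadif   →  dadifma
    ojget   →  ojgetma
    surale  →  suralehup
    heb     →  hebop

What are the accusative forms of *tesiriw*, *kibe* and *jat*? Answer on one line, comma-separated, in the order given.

The suffix is conditioned by the final sound: -ma when the stem ends in a voiceless consonant (*dadif*, *ojget*); -op when the stem ends in a voiced consonant (*radaw*, *heb*); -hup when the stem ends in a vowel (*hakaza*, *surale*).
Since the final sound of *tesiriw* is /w/ (a voiced consonant), it takes -op, giving *tesiriwop*.
Since the final sound of *kibe* is /e/ (a vowel), it takes -hup, giving *kibehup*.
Since the final sound of *jat* is /t/ (a voiceless consonant), it takes -ma, giving *jatma*.

tesiriwop, kibehup, jatma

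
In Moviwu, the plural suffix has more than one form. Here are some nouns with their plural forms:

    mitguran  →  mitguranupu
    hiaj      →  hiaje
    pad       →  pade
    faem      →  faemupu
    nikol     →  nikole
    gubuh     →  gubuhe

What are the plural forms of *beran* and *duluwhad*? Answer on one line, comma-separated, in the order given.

The suffix is conditioned by the final consonant: -upu when the stem ends in a nasal (*mitguran*, *faem*); -e when the stem ends in a non-nasal consonant (*hiaj*, *pad*, *nikol*, *gubuh*).
*beran*: final consonant = /n/, a nasal → -upu → *beranupu*.
*duluwhad* — final consonant /d/ (non-nasal) → -e → *duluwhade*.

beranupu, duluwhade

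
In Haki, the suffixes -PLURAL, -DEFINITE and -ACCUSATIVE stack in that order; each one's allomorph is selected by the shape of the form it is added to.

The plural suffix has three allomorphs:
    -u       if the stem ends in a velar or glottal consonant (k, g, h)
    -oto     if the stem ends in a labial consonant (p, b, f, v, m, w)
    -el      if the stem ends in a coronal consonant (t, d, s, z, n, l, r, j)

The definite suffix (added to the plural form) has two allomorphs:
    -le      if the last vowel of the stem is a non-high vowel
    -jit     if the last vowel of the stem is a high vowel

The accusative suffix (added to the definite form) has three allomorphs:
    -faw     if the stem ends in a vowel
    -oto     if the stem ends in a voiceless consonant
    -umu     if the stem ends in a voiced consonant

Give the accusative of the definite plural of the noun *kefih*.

kefihujitoto

*kefih*: final consonant = /h/, velar/glottal → -u → *kefihu*.
The plural form *kefihu* — last vowel /u/ (a high vowel) → -jit → *kefihujit*.
Since the final sound of the definite form *kefihujit* is /t/ (a voiceless consonant), it takes -oto, giving *kefihujitoto*.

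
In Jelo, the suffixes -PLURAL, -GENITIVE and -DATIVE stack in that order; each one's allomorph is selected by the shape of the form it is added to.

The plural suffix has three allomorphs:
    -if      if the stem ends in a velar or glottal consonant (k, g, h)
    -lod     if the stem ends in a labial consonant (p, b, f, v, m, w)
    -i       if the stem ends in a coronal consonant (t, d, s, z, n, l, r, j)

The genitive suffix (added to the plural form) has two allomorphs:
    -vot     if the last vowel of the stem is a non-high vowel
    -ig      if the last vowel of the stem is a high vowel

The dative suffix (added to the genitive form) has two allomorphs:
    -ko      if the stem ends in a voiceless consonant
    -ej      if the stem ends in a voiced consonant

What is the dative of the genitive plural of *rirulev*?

rirulevlodvotko

*rirulev* — final consonant /v/ (labial) → -lod → *rirulevlod*.
The plural form *rirulevlod*: last vowel = /o/, a non-high vowel → -vot → *rirulevlodvot*.
The genitive form *rirulevlodvot* — final consonant /t/ (voiceless) → -ko → *rirulevlodvotko*.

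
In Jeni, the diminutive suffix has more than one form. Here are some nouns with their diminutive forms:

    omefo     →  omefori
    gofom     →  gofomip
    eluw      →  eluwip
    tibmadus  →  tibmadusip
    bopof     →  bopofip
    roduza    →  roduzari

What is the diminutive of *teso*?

The suffix is conditioned by the final sound: -ip when the stem ends in a consonant (*gofom*, *eluw*, *tibmadus*, *bopof*); -ri when the stem ends in a vowel (*omefo*, *roduza*).
Since the final sound of *teso* is /o/ (a vowel), it takes -ri, giving *tesori*.

tesori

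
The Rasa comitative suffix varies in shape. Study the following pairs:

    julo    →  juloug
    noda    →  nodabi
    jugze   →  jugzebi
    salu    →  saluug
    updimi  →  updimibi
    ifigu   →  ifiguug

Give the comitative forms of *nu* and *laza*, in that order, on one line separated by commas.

Looking at the last vowel of each stem: -ug when the last vowel of the stem is a rounded vowel (*julo*, *salu*, *ifigu*); -bi when the last vowel of the stem is an unrounded vowel (*noda*, *jugze*, *updimi*).
*nu* — last vowel /u/ (a rounded vowel) → -ug → *nuug*.
The last vowel of *laza* is /a/, which is an unrounded vowel, so the suffix is -bi, giving *lazabi*.

nuug, lazabi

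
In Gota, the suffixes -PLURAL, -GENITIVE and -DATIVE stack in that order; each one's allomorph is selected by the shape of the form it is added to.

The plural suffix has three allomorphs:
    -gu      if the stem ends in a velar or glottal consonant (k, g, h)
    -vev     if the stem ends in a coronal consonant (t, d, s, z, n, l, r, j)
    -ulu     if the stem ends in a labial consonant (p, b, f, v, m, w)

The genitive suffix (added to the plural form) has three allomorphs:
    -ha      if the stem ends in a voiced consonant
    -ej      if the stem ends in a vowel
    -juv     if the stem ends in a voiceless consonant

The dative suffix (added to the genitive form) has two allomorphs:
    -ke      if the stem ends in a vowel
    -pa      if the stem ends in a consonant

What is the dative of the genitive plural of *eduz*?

eduzvevhake

*eduz*: final consonant = /z/, coronal → -vev → *eduzvev*.
The plural form *eduzvev*: final sound = /v/, a voiced consonant → -ha → *eduzvevha*.
The genitive form *eduzvevha*: final sound = /a/, a vowel → -ke → *eduzvevhake*.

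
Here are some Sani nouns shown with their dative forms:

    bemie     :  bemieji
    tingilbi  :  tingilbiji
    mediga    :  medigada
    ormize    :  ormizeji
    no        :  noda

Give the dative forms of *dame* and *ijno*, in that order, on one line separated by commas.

Looking at the last vowel of each stem: -ji when the last vowel of the stem is a front vowel (*bemie*, *tingilbi*, *ormize*); -da when the last vowel of the stem is a back vowel (*mediga*, *no*).
Since the last vowel of *dame* is /e/ (a front vowel), it takes -ji, giving *dameji*.
*ijno*: last vowel = /o/, a back vowel → -da → *ijnoda*.

dameji, ijnoda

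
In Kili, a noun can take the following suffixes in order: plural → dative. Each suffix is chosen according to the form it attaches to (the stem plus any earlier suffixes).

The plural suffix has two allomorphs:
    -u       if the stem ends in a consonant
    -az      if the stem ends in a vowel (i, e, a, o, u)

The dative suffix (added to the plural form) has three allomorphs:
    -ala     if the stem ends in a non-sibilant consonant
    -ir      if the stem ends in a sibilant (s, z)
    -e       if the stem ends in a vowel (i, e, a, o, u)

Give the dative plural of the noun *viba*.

*viba* — final sound /a/ (a vowel) → -az → *vibaaz*.
The plural form *vibaaz* — final sound /z/ (a sibilant) → -ir → *vibaazir*.

vibaazir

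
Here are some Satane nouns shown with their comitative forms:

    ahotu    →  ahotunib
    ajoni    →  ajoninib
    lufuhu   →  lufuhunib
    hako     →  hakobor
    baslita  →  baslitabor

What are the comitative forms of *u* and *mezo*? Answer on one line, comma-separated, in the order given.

The pattern is height harmony: -nib when the last vowel of the stem is a high vowel (*ahotu*, *ajoni*, *lufuhu*); -bor when the last vowel of the stem is a non-high vowel (*hako*, *baslita*).
Since the last vowel of *u* is /u/ (a high vowel), it takes -nib, giving *unib*.
*mezo* — last vowel /o/ (a non-high vowel) → -bor → *mezobor*.

unib, mezobor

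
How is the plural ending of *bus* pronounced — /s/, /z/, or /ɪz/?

The stem *bus* ends in a sibilant (/s, z, ʃ, ʒ, tʃ, dʒ/).
The plural suffix surfaces as /ɪz/ after sibilants, /s/ after other voiceless consonants, and /z/ after other voiced sounds.
So the plural -s on *bus* is pronounced /ɪz/.

/ɪz/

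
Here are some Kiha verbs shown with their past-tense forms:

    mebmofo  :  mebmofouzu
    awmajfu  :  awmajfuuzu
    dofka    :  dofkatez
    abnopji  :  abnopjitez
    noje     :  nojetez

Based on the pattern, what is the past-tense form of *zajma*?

zajmatez

Looking at the last vowel of each stem: -uzu when the last vowel of the stem is a rounded vowel (*mebmofo*, *awmajfu*); -tez when the last vowel of the stem is an unrounded vowel (*dofka*, *abnopji*, *noje*).
*zajma*: last vowel = /a/, an unrounded vowel → -tez → *zajmatez*.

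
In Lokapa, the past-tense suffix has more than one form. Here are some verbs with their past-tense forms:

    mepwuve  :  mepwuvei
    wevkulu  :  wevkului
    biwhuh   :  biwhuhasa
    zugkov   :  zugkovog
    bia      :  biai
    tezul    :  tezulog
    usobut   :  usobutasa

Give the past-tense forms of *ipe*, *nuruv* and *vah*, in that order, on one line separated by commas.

The pattern is voicing of the final sound: -asa when the stem ends in a voiceless consonant (*biwhuh*, *usobut*); -og when the stem ends in a voiced consonant (*zugkov*, *tezul*); -i when the stem ends in a vowel (*mepwuve*, *wevkulu*, *bia*).
Since the final sound of *ipe* is /e/ (a vowel), it takes -i, giving *ipei*.
Since the final sound of *nuruv* is /v/ (a voiced consonant), it takes -og, giving *nuruvog*.
Since the final sound of *vah* is /h/ (a voiceless consonant), it takes -asa, giving *vahasa*.

ipei, nuruvog, vahasa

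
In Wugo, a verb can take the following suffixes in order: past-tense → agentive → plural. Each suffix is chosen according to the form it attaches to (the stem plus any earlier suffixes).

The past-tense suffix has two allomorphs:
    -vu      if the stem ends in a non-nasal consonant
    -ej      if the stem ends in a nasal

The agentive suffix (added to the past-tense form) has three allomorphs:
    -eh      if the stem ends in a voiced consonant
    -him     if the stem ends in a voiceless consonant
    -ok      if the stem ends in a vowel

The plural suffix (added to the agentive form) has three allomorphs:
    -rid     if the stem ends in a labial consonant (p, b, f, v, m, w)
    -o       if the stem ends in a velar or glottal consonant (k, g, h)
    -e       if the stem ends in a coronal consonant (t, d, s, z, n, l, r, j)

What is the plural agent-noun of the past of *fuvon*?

fuvonejeho

*fuvon*: final consonant = /n/, a nasal → -ej → *fuvonej*.
The past-tense form *fuvonej*: final sound = /j/, a voiced consonant → -eh → *fuvonejeh*.
The agentive form *fuvonejeh*: final consonant = /h/, velar/glottal → -o → *fuvonejeho*.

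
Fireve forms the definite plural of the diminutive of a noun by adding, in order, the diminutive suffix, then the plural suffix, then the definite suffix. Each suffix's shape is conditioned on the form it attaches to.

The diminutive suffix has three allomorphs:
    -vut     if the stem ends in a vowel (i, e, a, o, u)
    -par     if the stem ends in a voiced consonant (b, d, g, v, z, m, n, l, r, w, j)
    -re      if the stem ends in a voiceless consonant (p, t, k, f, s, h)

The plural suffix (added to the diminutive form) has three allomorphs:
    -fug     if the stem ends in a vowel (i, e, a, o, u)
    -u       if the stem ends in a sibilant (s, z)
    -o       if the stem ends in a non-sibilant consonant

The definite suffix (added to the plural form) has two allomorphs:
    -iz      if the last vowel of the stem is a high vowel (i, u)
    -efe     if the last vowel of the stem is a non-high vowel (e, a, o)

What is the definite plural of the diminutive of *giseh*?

*giseh* — final sound /h/ (a voiceless consonant) → -re → *gisehre*.
The diminutive form *gisehre* — final sound /e/ (a vowel) → -fug → *gisehrefug*.
Since the last vowel of the plural form *gisehrefug* is /u/ (a high vowel), it takes -iz, giving *gisehrefugiz*.

gisehrefugiz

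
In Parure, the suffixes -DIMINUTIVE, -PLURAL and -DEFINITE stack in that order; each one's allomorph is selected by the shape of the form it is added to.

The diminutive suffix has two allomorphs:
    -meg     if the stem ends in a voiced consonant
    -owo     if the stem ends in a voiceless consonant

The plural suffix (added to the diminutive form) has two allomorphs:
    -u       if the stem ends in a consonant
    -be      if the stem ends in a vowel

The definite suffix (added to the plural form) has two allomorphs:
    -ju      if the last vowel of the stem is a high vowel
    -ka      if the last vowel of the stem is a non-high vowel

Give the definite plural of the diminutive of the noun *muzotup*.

muzotupowobeka

Since the final consonant of *muzotup* is /p/ (voiceless), it takes -owo, giving *muzotupowo*.
The diminutive form *muzotupowo*: final sound = /o/, a vowel → -be → *muzotupowobe*.
Since the last vowel of the plural form *muzotupowobe* is /e/ (a non-high vowel), it takes -ka, giving *muzotupowobeka*.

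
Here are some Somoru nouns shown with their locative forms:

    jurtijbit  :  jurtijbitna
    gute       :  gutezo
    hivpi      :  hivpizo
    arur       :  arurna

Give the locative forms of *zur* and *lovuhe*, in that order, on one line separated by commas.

zurna, lovuhezo

The suffix is conditioned by the final sound: -na when the stem ends in a consonant (*jurtijbit*, *arur*); -zo when the stem ends in a vowel (*gute*, *hivpi*).
The final sound of *zur* is /r/, which is a consonant, so the suffix is -na, giving *zurna*.
*lovuhe*: final sound = /e/, a vowel → -zo → *lovuhezo*.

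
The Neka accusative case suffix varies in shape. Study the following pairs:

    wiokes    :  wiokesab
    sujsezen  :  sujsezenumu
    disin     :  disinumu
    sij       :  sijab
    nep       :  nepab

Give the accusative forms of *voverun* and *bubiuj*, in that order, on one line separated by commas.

The alternation tracks the final consonant of the stem — -umu when the stem ends in a nasal (*sujsezen*, *disin*); -ab when the stem ends in a non-nasal consonant (*wiokes*, *sij*, *nep*).
The final consonant of *voverun* is /n/, which is a nasal, so the suffix is -umu, giving *voverunumu*.
*bubiuj* — final consonant /j/ (non-nasal) → -ab → *bubiujab*.

voverunumu, bubiujab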